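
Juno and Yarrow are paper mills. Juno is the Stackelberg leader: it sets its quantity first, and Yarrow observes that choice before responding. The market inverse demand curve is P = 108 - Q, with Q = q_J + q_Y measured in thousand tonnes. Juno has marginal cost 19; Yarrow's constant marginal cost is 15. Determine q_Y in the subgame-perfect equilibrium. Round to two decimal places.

The follower Yarrow best-responds to any q_J: π_Y = (108 - Q)q_Y - 15q_Y.
∂π_Y/∂q_Y = 93 - q_J - 2q_Y = 0 gives the reaction function q_Y = (93 - q_J)/2.
The leader anticipates this reaction. Substituting into P = 108 - Q gives P = 123/2 - (1/2)q_J, so π_J = (123/2 - (1/2)q_J)q_J - 19q_J.
Maximising: ∂π_J/∂q_J = 85/2 - q_J = 0, giving q_J = 85/2.
Then q_Y = (93 - 85/2)/2 = 101/4.

25.25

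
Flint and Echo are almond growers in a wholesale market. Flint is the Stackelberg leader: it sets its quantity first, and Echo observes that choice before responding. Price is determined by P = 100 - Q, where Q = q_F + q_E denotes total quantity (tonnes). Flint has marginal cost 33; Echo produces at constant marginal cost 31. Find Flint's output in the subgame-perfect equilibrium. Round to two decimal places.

The follower Echo best-responds to any q_F: π_E = (100 - Q)q_E - 31q_E.
Follower FOC: 69 - q_F - 2q_E = 0, so q_E(q_F) = (69 - q_F)/2.
Flint substitutes q_E(q_F) into its own profit: π_F = q_F(100 - q_F - (69 - q_F)/2) - 33q_F = (131/2 - (1/2)q_F)q_F - 33q_F.
The leader's first-order condition 65/2 - q_F = 0 yields q_F = 65/2.
Then q_E = (69 - 65/2)/2 = 73/4.

32.50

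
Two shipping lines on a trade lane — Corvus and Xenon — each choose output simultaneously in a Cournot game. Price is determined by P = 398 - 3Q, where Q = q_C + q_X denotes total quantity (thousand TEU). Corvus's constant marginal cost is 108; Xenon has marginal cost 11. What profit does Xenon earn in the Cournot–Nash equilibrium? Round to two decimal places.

8676.15

Corvus's profit: π_C = (398 - 3Q)q_C - (108q_C). Setting ∂π_C/∂q_C = 0: 290 - 6q_C - 3(q_X) = 0.
Xenon's profit: π_X = (398 - 3Q)q_X - (11q_X). Setting ∂π_X/∂q_X = 0: 387 - 6q_X - 3(q_C) = 0.
Best responses: q_C = (290 - 3q_X)/6, q_X = (387 - 3q_C)/6.
Solving the pair: q_C = 193/9, q_X = 484/9.
Price P = 398 - 3·(677/9) = 517/3.
Xenon's profit: (517/3 - 11)·(484/9) = 8676.1481.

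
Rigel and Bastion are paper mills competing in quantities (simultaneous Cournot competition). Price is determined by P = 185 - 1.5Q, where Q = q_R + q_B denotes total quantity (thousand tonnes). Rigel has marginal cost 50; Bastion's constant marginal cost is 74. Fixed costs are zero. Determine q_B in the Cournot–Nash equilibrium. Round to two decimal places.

Rigel's profit: π_R = (185 - 1.5Q)q_R - (50q_R). Setting ∂π_R/∂q_R = 0: 135 - 3q_R - (3/2)(q_B) = 0.
Bastion's first-order condition: 111 - 3q_B - (3/2)(q_R) = 0.
Rearranging gives the reaction functions q_R = (135 - (3/2)q_B)/3 and q_B = (111 - (3/2)q_R)/3.
Solving the pair: q_R = 106/3, q_B = 58/3.

19.33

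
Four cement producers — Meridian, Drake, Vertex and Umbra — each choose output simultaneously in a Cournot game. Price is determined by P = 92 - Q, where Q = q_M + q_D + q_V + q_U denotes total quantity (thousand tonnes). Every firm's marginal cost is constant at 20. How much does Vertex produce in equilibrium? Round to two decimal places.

14.40

A representative firm's profit is π_i = q_i(92 - Q) - 20q_i.
First-order condition (treating rivals' output as given): 72 - 2q_i - Σ_{j≠i} q_j = 0.
By symmetry each firm produces the same amount; substituting Σ_{j≠i} q_j = 3q_i yields q_i = 72/5.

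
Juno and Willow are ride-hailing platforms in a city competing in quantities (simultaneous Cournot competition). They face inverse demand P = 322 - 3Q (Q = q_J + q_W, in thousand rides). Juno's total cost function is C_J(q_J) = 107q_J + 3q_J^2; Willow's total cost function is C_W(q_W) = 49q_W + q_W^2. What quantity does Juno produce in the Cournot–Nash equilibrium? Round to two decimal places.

Juno's profit: π_J = (322 - 3Q)q_J - (107q_J + 3q_J²). Setting ∂π_J/∂q_J = 0: 215 - 12q_J - 3(q_W) = 0.
Willow's profit: π_W = (322 - 3Q)q_W - (49q_W + q_W²). Setting ∂π_W/∂q_W = 0: 273 - 8q_W - 3(q_J) = 0.
So q_J = (215 - 3q_W)/12 and q_W = (273 - 3q_J)/8.
Substituting one into the other gives q_J = 901/87 and q_W = 877/29.

10.36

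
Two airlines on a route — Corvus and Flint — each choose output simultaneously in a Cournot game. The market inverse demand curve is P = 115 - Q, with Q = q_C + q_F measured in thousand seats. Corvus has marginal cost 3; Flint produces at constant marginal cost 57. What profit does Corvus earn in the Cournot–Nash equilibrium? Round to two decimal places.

3061.78

Corvus's profit: π_C = (115 - Q)q_C - (3q_C). Setting ∂π_C/∂q_C = 0: 112 - 2q_C - (q_F) = 0.
Flint's profit: π_F = (115 - Q)q_F - (57q_F). Setting ∂π_F/∂q_F = 0: 58 - 2q_F - (q_C) = 0.
Rearranging gives the reaction functions q_C = (112 - q_F)/2 and q_F = (58 - q_C)/2.
Solving the pair: q_C = 166/3, q_F = 4/3.
Price P = 115 - 170/3 = 175/3.
Corvus's profit: (175/3 - 3)·(166/3) = 3061.7778.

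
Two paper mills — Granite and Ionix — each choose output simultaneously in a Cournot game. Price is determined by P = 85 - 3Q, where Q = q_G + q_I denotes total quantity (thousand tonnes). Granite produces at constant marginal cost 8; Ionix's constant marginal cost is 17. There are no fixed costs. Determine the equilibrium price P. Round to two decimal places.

Granite's profit: π_G = (85 - 3Q)q_G - (8q_G). Setting ∂π_G/∂q_G = 0: 77 - 6q_G - 3(q_I) = 0.
Ionix's first-order condition: 68 - 6q_I - 3(q_G) = 0.
Rearranging gives the reaction functions q_G = (77 - 3q_I)/6 and q_I = (68 - 3q_G)/6.
Solving the pair: q_G = 86/9, q_I = 59/9.
Total output Q = 145/9, so price P = 85 - 3·(145/9) = 110/3.

36.67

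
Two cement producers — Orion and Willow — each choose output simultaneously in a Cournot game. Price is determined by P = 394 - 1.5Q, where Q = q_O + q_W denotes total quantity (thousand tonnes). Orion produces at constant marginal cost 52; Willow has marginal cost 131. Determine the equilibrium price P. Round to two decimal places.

Orion's profit: π_O = (394 - 1.5Q)q_O - (52q_O). Setting ∂π_O/∂q_O = 0: 342 - 3q_O - (3/2)(q_W) = 0.
Willow's profit: π_W = (394 - 1.5Q)q_W - (131q_W). Setting ∂π_W/∂q_W = 0: 263 - 3q_W - (3/2)(q_O) = 0.
Best responses: q_O = (342 - (3/2)q_W)/3, q_W = (263 - (3/2)q_O)/3.
Solving the pair: q_O = 842/9, q_W = 368/9.
Total output Q = 1210/9, so price P = 394 - (3/2)·(1210/9) = 577/3.

192.33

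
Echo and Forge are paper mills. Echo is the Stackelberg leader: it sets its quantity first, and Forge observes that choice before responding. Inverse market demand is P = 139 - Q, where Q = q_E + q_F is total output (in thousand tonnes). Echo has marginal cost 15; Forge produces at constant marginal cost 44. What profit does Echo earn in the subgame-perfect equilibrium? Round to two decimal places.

The follower Forge best-responds to any q_E: π_F = (139 - Q)q_F - 44q_F.
Setting the follower's marginal profit to zero, 95 - q_E - 2q_F = 0, i.e. q_F = (95 - q_E)/2.
Echo substitutes q_F(q_E) into its own profit: π_E = q_E(139 - q_E - (95 - q_E)/2) - 15q_E = (183/2 - (1/2)q_E)q_E - 15q_E.
Leader FOC: 153/2 - q_E = 0, so q_E = 153/2.
Then q_F = (95 - 153/2)/2 = 37/4.
Price P = 139 - 343/4 = 213/4.
Echo's profit: (213/4 - 15)·(153/2) = 2926.1250.

2926.13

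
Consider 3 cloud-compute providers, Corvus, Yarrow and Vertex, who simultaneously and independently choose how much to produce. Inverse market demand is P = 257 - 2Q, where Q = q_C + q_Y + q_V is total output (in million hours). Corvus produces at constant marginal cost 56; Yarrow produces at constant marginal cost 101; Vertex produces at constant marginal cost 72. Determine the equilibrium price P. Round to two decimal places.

Corvus's profit: π_C = (257 - 2Q)q_C - (56q_C). Setting ∂π_C/∂q_C = 0: 201 - 4q_C - 2(q_Y + q_V) = 0.
Yarrow's first-order condition: 156 - 4q_Y - 2(q_C + q_V) = 0.
Vertex's first-order condition: 185 - 4q_V - 2(q_C + q_Y) = 0.
Summing all 3 equations gives 542 − 8Q = 0, hence Q = 271/4.
Back-substituting: q_C = (201 − 271/2)/2 = 131/4, q_Y = (156 − 271/2)/2 = 41/4, q_V = (185 − 271/2)/2 = 99/4.
Total output Q = 271/4, so price P = 257 - 2·(271/4) = 243/2.

121.50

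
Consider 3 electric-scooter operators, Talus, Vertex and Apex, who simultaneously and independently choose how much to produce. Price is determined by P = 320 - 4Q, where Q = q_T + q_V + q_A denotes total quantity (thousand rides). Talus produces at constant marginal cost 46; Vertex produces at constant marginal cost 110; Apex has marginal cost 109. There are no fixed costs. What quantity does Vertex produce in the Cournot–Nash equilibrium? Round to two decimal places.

9.06

Talus's profit: π_T = (320 - 4Q)q_T - (46q_T). Setting ∂π_T/∂q_T = 0: 274 - 8q_T - 4(q_V + q_A) = 0.
Vertex's first-order condition: 210 - 8q_V - 4(q_T + q_A) = 0.
Apex's profit: π_A = (320 - 4Q)q_A - (109q_A). Setting ∂π_A/∂q_A = 0: 211 - 8q_A - 4(q_T + q_V) = 0.
Adding the 3 first-order conditions: 695 − 16Q = 0, so Q = 695/16.
Back-substituting: q_T = (274 − 695/4)/4 = 401/16, q_V = (210 − 695/4)/4 = 145/16, q_A = (211 − 695/4)/4 = 149/16.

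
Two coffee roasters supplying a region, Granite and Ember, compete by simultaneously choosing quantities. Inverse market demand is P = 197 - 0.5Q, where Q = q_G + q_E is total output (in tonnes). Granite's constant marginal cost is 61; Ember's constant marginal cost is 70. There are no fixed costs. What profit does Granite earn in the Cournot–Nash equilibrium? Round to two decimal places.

4672.22

Granite's profit: π_G = (197 - 0.5Q)q_G - (61q_G). Setting ∂π_G/∂q_G = 0: 136 - q_G - (1/2)(q_E) = 0.
Ember's first-order condition: 127 - q_E - (1/2)(q_G) = 0.
Best responses: q_G = (136 - (1/2)q_E), q_E = (127 - (1/2)q_G).
Substituting one into the other gives q_G = 290/3 and q_E = 236/3.
Price P = 197 - (1/2)·(526/3) = 328/3.
Granite's profit: (328/3 - 61)·(290/3) = 4672.2222.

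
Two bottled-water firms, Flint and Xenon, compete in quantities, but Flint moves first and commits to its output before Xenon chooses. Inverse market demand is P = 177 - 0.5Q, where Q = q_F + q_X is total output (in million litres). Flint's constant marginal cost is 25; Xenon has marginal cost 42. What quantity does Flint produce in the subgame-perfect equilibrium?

Solve by backward induction. Given q_F, the follower Xenon maximises π_X = (177 - (1/2)q_F - (1/2)q_X)q_X - 42q_X.
Follower FOC: 135 - (1/2)q_F - q_X = 0, so q_X(q_F) = (135 - (1/2)q_F).
The leader anticipates this reaction. Substituting into P = 177 - 0.5Q gives P = 219/2 - (1/4)q_F, so π_F = (219/2 - (1/4)q_F)q_F - 25q_F.
The leader's first-order condition 169/2 - (1/2)q_F = 0 yields q_F = 169.
Then q_X = (135 - (1/2)·169) = 101/2.

169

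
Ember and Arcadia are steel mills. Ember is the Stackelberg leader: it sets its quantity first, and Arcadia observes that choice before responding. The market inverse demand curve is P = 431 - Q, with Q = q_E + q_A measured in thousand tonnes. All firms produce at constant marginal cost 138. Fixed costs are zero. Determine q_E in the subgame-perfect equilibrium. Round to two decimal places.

146.50

The follower Arcadia best-responds to any q_E: π_A = (431 - Q)q_A - 138q_A.
Follower FOC: 293 - q_E - 2q_A = 0, so q_A(q_E) = (293 - q_E)/2.
Ember substitutes q_A(q_E) into its own profit: π_E = q_E(431 - q_E - (293 - q_E)/2) - 138q_E = (569/2 - (1/2)q_E)q_E - 138q_E.
Leader FOC: 293/2 - q_E = 0, so q_E = 293/2.
Then q_A = (293 - 293/2)/2 = 293/4.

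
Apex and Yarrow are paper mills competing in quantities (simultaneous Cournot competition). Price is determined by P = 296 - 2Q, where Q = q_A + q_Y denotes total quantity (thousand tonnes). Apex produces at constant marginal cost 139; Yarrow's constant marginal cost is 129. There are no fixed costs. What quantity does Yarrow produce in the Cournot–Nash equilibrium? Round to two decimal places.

Apex's profit: π_A = (296 - 2Q)q_A - (139q_A). Setting ∂π_A/∂q_A = 0: 157 - 4q_A - 2(q_Y) = 0.
Yarrow's profit: π_Y = (296 - 2Q)q_Y - (129q_Y). Setting ∂π_Y/∂q_Y = 0: 167 - 4q_Y - 2(q_A) = 0.
So q_A = (157 - 2q_Y)/4 and q_Y = (167 - 2q_A)/4.
Substituting one into the other gives q_A = 49/2 and q_Y = 59/2.

29.50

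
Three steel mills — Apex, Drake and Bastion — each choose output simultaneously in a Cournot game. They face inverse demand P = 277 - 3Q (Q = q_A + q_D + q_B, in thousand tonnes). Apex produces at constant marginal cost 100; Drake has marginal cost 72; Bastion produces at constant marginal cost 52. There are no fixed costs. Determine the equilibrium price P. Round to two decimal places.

Apex's profit: π_A = (277 - 3Q)q_A - (100q_A). Setting ∂π_A/∂q_A = 0: 177 - 6q_A - 3(q_D + q_B) = 0.
Drake's first-order condition: 205 - 6q_D - 3(q_A + q_B) = 0.
Bastion's profit: π_B = (277 - 3Q)q_B - (52q_B). Setting ∂π_B/∂q_B = 0: 225 - 6q_B - 3(q_A + q_D) = 0.
Adding the 3 conditions: 607 − 6Q − 6Q = 0, i.e. Q = 607/12.
Back-substituting: q_A = (177 − 607/4)/3 = 101/12, q_D = (205 − 607/4)/3 = 71/4, q_B = (225 − 607/4)/3 = 293/12.
Total output Q = 607/12, so price P = 277 - 3·(607/12) = 501/4.

125.25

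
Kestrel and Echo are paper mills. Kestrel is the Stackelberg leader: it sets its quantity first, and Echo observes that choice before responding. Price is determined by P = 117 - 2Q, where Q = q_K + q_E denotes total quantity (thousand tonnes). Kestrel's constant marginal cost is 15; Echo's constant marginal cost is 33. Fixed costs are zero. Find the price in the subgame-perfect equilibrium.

The follower Echo best-responds to any q_K: π_E = (117 - 2Q)q_E - 33q_E.
Follower FOC: 84 - 2q_K - 4q_E = 0, so q_E(q_K) = (84 - 2q_K)/4.
Kestrel substitutes q_E(q_K) into its own profit: π_K = q_K(117 - 2q_K - (84 - 2q_K)/2) - 15q_K = (75 - q_K)q_K - 15q_K.
The leader's first-order condition 60 - 2q_K = 0 yields q_K = 30.
Then q_E = (84 - 2·30)/4 = 6.
Total output Q = 36, so price P = 117 - 2·36 = 45.

45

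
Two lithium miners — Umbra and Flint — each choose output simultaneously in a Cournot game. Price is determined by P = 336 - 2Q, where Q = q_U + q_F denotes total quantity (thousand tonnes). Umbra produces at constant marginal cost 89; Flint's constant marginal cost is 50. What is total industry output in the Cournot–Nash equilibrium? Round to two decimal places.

88.83

Umbra's profit: π_U = (336 - 2Q)q_U - (89q_U). Setting ∂π_U/∂q_U = 0: 247 - 4q_U - 2(q_F) = 0.
Flint's first-order condition: 286 - 4q_F - 2(q_U) = 0.
Best responses: q_U = (247 - 2q_F)/4, q_F = (286 - 2q_U)/4.
Substituting one into the other gives q_U = 104/3 and q_F = 325/6.
Total output Q = 104/3 + 325/6 = 533/6.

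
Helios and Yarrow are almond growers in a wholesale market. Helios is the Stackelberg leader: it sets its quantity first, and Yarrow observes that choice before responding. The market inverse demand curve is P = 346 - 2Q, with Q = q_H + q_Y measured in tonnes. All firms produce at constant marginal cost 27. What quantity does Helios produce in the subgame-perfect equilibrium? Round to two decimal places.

79.75

Solve by backward induction. Given q_H, the follower Yarrow maximises π_Y = (346 - 2q_H - 2q_Y)q_Y - 27q_Y.
∂π_Y/∂q_Y = 319 - 2q_H - 4q_Y = 0 gives the reaction function q_Y = (319 - 2q_H)/4.
Helios substitutes q_Y(q_H) into its own profit: π_H = q_H(346 - 2q_H - (319 - 2q_H)/2) - 27q_H = (373/2 - q_H)q_H - 27q_H.
Maximising: ∂π_H/∂q_H = 319/2 - 2q_H = 0, giving q_H = 319/4.
Then q_Y = (319 - 2·(319/4))/4 = 319/8.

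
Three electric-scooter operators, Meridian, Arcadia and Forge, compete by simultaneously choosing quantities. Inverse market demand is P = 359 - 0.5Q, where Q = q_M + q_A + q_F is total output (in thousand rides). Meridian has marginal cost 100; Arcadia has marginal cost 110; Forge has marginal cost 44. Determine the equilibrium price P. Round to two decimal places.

Meridian's profit: π_M = (359 - 0.5Q)q_M - (100q_M). Setting ∂π_M/∂q_M = 0: 259 - q_M - (1/2)(q_A + q_F) = 0.
Arcadia's first-order condition: 249 - q_A - (1/2)(q_M + q_F) = 0.
Forge's profit: π_F = (359 - 0.5Q)q_F - (44q_F). Setting ∂π_F/∂q_F = 0: 315 - q_F - (1/2)(q_M + q_A) = 0.
Adding the 3 conditions: 823 − Q − Q = 0, i.e. Q = 823/2.
Back-substituting: q_M = (259 − 823/4)/(1/2) = 213/2, q_A = (249 − 823/4)/(1/2) = 173/2, q_F = (315 − 823/4)/(1/2) = 437/2.
Total output Q = 823/2, so price P = 359 - (1/2)·(823/2) = 613/4.

153.25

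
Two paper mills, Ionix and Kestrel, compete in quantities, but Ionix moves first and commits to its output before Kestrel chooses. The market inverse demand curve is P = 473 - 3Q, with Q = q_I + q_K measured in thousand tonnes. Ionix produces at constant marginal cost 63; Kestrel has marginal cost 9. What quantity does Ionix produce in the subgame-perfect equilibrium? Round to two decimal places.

The follower Kestrel best-responds to any q_I: π_K = (473 - 3Q)q_K - 9q_K.
∂π_K/∂q_K = 464 - 3q_I - 6q_K = 0 gives the reaction function q_K = (464 - 3q_I)/6.
The leader anticipates this reaction. Substituting into P = 473 - 3Q gives P = 241 - (3/2)q_I, so π_I = (241 - (3/2)q_I)q_I - 63q_I.
The leader's first-order condition 178 - 3q_I = 0 yields q_I = 178/3.
Then q_K = (464 - 3·(178/3))/6 = 143/3.

59.33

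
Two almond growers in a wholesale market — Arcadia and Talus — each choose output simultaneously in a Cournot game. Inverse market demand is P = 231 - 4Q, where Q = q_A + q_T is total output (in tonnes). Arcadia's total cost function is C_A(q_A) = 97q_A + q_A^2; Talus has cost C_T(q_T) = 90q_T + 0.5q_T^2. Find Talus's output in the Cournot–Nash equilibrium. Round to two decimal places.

11.81

Arcadia's profit: π_A = (231 - 4Q)q_A - (97q_A + q_A²). Setting ∂π_A/∂q_A = 0: 134 - 10q_A - 4(q_T) = 0.
Talus's profit: π_T = (231 - 4Q)q_T - (90q_T + (1/2)q_T²). Setting ∂π_T/∂q_T = 0: 141 - 9q_T - 4(q_A) = 0.
Rearranging gives the reaction functions q_A = (134 - 4q_T)/10 and q_T = (141 - 4q_A)/9.
Solving the pair: q_A = 321/37, q_T = 437/37.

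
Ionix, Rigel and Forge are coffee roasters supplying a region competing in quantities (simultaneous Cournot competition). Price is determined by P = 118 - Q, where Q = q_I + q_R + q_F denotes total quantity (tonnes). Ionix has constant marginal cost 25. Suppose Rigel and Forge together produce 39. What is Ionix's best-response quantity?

With rivals' combined output fixed at 39, Ionix's profit is π_I = (118 - 39 - q_I)q_I - (25q_I) = (79 - q_I)q_I - (25q_I).
∂π_I/∂q_I = 54 - 2q_I = 0, so q_I = 27.

27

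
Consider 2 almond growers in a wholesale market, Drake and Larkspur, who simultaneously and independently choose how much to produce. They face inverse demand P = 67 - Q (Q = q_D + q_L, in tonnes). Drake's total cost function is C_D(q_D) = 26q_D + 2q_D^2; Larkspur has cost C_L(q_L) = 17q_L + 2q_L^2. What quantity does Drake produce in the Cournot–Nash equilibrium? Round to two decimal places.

5.60

Drake's profit: π_D = (67 - Q)q_D - (26q_D + 2q_D²). Setting ∂π_D/∂q_D = 0: 41 - 6q_D - (q_L) = 0.
Larkspur's first-order condition: 50 - 6q_L - (q_D) = 0.
Rearranging gives the reaction functions q_D = (41 - q_L)/6 and q_L = (50 - q_D)/6.
Solving the pair: q_D = 28/5, q_L = 37/5.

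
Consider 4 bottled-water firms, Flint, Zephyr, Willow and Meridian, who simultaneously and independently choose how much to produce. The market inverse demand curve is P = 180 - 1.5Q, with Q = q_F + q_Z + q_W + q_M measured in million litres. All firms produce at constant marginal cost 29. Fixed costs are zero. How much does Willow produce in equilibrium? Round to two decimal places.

20.13

A representative firm's profit is π_i = q_i(180 - 1.5Q) - 29q_i.
First-order condition (treating rivals' output as given): 151 - 3q_i - (3/2)·Σ_{j≠i} q_j = 0.
By symmetry each firm produces the same amount; substituting Σ_{j≠i} q_j = 3q_i yields q_i = 151/(15/2) = 302/15.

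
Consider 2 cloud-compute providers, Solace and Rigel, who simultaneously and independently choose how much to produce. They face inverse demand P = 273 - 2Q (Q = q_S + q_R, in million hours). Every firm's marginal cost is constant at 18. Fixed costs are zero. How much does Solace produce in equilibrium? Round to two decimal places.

42.50

A representative firm's profit is π_i = q_i(273 - 2Q) - 18q_i.
First-order condition (treating rivals' output as given): 255 - 4q_i - 2q_j = 0.
By symmetry each firm produces the same amount; substituting q_j = q_i yields q_i = 255/6 = 85/2.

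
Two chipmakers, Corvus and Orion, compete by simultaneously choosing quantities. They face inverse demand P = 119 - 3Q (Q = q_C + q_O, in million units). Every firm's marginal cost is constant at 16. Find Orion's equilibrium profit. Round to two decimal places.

Each firm earns π_i = (119 - 3Q)q_i - 16q_i.
First-order condition (treating rivals' output as given): 103 - 6q_i - 3q_j = 0.
By symmetry each firm produces the same amount; substituting q_j = q_i yields q_i = 103/9.
Price P = 119 - 3·(206/9) = 151/3.
Orion's profit: (151/3 - 16)·(103/9) = 392.9259.

392.93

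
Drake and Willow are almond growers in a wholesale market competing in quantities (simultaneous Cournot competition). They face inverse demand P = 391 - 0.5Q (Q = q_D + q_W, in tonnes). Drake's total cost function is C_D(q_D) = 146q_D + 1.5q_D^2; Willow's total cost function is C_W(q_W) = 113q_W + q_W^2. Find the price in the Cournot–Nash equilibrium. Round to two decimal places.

Drake's profit: π_D = (391 - 0.5Q)q_D - (146q_D + (3/2)q_D²). Setting ∂π_D/∂q_D = 0: 245 - 4q_D - (1/2)(q_W) = 0.
Willow's first-order condition: 278 - 3q_W - (1/2)(q_D) = 0.
Rearranging gives the reaction functions q_D = (245 - (1/2)q_W)/4 and q_W = (278 - (1/2)q_D)/3.
Solving the pair: q_D = 50.7234, q_W = 84.2128.
Total output Q = 134.9362, so price P = 391 - (1/2)·134.9362 = 323.5319.

323.53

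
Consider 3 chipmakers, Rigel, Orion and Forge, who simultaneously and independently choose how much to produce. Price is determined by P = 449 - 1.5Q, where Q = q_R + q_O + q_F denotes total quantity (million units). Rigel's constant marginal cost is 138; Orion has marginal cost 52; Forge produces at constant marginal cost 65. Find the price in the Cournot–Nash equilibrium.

176

Rigel's profit: π_R = (449 - 1.5Q)q_R - (138q_R). Setting ∂π_R/∂q_R = 0: 311 - 3q_R - (3/2)(q_O + q_F) = 0.
Orion's profit: π_O = (449 - 1.5Q)q_O - (52q_O). Setting ∂π_O/∂q_O = 0: 397 - 3q_O - (3/2)(q_R + q_F) = 0.
Forge's profit: π_F = (449 - 1.5Q)q_F - (65q_F). Setting ∂π_F/∂q_F = 0: 384 - 3q_F - (3/2)(q_R + q_O) = 0.
Adding the 3 conditions: 1092 − 3Q − 3Q = 0, i.e. Q = 182.
Back-substituting: q_R = (311 − 273)/(3/2) = 76/3, q_O = (397 − 273)/(3/2) = 248/3, q_F = (384 − 273)/(3/2) = 74.
Total output Q = 182, so price P = 449 - (3/2)·182 = 176.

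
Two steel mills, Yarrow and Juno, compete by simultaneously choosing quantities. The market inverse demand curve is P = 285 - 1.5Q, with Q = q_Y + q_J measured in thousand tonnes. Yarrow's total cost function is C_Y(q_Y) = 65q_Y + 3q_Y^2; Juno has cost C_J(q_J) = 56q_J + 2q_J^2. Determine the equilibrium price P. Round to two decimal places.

Yarrow's profit: π_Y = (285 - 1.5Q)q_Y - (65q_Y + 3q_Y²). Setting ∂π_Y/∂q_Y = 0: 220 - 9q_Y - (3/2)(q_J) = 0.
Juno's profit: π_J = (285 - 1.5Q)q_J - (56q_J + 2q_J²). Setting ∂π_J/∂q_J = 0: 229 - 7q_J - (3/2)(q_Y) = 0.
Rearranging gives the reaction functions q_Y = (220 - (3/2)q_J)/9 and q_J = (229 - (3/2)q_Y)/7.
Substituting one into the other gives q_Y = 19.6955 and q_J = 28.4938.
Total output Q = 48.1893, so price P = 285 - (3/2)·48.1893 = 212.7160.

212.72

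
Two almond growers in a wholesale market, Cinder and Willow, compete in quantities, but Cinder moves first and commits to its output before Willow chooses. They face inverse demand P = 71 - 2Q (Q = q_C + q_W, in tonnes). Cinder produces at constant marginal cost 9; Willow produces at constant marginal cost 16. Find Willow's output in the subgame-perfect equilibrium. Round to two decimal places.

Solve by backward induction. Given q_C, the follower Willow maximises π_W = (71 - 2q_C - 2q_W)q_W - 16q_W.
∂π_W/∂q_W = 55 - 2q_C - 4q_W = 0 gives the reaction function q_W = (55 - 2q_C)/4.
Cinder substitutes q_W(q_C) into its own profit: π_C = q_C(71 - 2q_C - (55 - 2q_C)/2) - 9q_C = (87/2 - q_C)q_C - 9q_C.
The leader's first-order condition 69/2 - 2q_C = 0 yields q_C = 69/4.
Then q_W = (55 - 2·(69/4))/4 = 41/8.

5.13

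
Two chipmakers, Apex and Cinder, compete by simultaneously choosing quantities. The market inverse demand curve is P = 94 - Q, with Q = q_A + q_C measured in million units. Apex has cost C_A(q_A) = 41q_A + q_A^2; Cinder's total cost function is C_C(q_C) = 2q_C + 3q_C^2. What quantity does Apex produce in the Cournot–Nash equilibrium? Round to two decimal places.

Apex's profit: π_A = (94 - Q)q_A - (41q_A + q_A²). Setting ∂π_A/∂q_A = 0: 53 - 4q_A - (q_C) = 0.
Cinder's first-order condition: 92 - 8q_C - (q_A) = 0.
Best responses: q_A = (53 - q_C)/4, q_C = (92 - q_A)/8.
Substituting one into the other gives q_A = 332/31 and q_C = 315/31.

10.71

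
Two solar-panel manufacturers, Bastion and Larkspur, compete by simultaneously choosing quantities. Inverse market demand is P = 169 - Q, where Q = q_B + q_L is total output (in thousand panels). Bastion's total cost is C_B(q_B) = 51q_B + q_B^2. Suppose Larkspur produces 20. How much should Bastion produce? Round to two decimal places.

With the rival's output fixed at 20, Bastion's profit is π_B = (169 - 20 - q_B)q_B - (51q_B + q_B²) = (149 - q_B)q_B - (51q_B + q_B²).
∂π_B/∂q_B = 98 - 4q_B = 0, so q_B = 49/2.

24.50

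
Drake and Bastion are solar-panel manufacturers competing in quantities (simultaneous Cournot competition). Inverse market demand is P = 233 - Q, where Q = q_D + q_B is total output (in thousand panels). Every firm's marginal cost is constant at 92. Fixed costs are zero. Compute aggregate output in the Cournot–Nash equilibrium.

Each firm earns π_i = (233 - Q)q_i - 92q_i.
First-order condition (treating rivals' output as given): 141 - 2q_i - q_j = 0.
With identical firms every q_j equals q_i, so q_j = q_i and 141 = 3q_i, giving q_i = 47.
Total output Q = 47 + 47 = 94.

94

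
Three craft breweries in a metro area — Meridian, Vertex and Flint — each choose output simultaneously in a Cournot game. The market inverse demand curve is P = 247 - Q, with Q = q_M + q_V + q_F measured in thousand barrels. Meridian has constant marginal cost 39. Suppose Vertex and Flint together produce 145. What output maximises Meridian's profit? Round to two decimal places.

With rivals' combined output fixed at 145, Meridian's profit is π_M = (247 - 145 - q_M)q_M - (39q_M) = (102 - q_M)q_M - (39q_M).
∂π_M/∂q_M = 63 - 2q_M = 0, so q_M = 63/2.

31.50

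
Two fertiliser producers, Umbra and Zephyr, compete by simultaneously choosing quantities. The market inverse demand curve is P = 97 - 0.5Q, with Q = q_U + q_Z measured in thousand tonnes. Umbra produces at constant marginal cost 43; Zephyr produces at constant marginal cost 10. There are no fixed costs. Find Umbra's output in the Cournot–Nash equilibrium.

Umbra's profit: π_U = (97 - 0.5Q)q_U - (43q_U). Setting ∂π_U/∂q_U = 0: 54 - q_U - (1/2)(q_Z) = 0.
Zephyr's profit: π_Z = (97 - 0.5Q)q_Z - (10q_Z). Setting ∂π_Z/∂q_Z = 0: 87 - q_Z - (1/2)(q_U) = 0.
So q_U = (54 - (1/2)q_Z) and q_Z = (87 - (1/2)q_U).
Solving the pair: q_U = 14, q_Z = 80.

14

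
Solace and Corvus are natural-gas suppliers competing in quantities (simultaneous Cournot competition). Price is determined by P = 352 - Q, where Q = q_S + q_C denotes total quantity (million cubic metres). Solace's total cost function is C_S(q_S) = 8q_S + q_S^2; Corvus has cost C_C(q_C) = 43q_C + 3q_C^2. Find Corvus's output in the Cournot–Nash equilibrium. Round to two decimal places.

Solace's profit: π_S = (352 - Q)q_S - (8q_S + q_S²). Setting ∂π_S/∂q_S = 0: 344 - 4q_S - (q_C) = 0.
Corvus's first-order condition: 309 - 8q_C - (q_S) = 0.
So q_S = (344 - q_C)/4 and q_C = (309 - q_S)/8.
Substituting one into the other gives q_S = 78.8065 and q_C = 892/31.

28.77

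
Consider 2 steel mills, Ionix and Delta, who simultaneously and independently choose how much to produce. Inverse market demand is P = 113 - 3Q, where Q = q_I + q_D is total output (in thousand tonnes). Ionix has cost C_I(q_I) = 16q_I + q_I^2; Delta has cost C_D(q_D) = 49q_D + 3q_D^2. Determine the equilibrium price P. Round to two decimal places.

Ionix's profit: π_I = (113 - 3Q)q_I - (16q_I + q_I²). Setting ∂π_I/∂q_I = 0: 97 - 8q_I - 3(q_D) = 0.
Delta's profit: π_D = (113 - 3Q)q_D - (49q_D + 3q_D²). Setting ∂π_D/∂q_D = 0: 64 - 12q_D - 3(q_I) = 0.
Rearranging gives the reaction functions q_I = (97 - 3q_D)/8 and q_D = (64 - 3q_I)/12.
Solving the pair: q_I = 324/29, q_D = 221/87.
Total output Q = 1193/87, so price P = 113 - 3·(1193/87) = 71.8621.

71.86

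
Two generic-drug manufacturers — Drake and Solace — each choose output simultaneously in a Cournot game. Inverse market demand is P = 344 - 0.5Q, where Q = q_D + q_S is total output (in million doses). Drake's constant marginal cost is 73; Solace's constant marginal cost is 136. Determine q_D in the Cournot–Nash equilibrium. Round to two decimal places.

222.67

Drake's profit: π_D = (344 - 0.5Q)q_D - (73q_D). Setting ∂π_D/∂q_D = 0: 271 - q_D - (1/2)(q_S) = 0.
Solace's first-order condition: 208 - q_S - (1/2)(q_D) = 0.
Rearranging gives the reaction functions q_D = (271 - (1/2)q_S) and q_S = (208 - (1/2)q_D).
Substituting one into the other gives q_D = 668/3 and q_S = 290/3.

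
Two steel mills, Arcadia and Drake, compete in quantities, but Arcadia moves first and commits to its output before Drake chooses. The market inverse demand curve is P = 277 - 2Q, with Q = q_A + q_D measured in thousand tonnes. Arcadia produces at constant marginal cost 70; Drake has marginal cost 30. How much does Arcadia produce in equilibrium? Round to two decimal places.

41.75

The follower Drake best-responds to any q_A: π_D = (277 - 2Q)q_D - 30q_D.
∂π_D/∂q_D = 247 - 2q_A - 4q_D = 0 gives the reaction function q_D = (247 - 2q_A)/4.
The leader anticipates this reaction. Substituting into P = 277 - 2Q gives P = 307/2 - q_A, so π_A = (307/2 - q_A)q_A - 70q_A.
Maximising: ∂π_A/∂q_A = 167/2 - 2q_A = 0, giving q_A = 167/4.
Then q_D = (247 - 2·(167/4))/4 = 327/8.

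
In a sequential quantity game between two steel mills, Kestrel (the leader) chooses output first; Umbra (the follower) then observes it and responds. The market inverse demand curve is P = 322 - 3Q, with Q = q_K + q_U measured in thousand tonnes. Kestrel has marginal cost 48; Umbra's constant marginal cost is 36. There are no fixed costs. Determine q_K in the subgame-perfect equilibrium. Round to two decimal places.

Solve by backward induction. Given q_K, the follower Umbra maximises π_U = (322 - 3q_K - 3q_U)q_U - 36q_U.
∂π_U/∂q_U = 286 - 3q_K - 6q_U = 0 gives the reaction function q_U = (286 - 3q_K)/6.
Kestrel substitutes q_U(q_K) into its own profit: π_K = q_K(322 - 3q_K - (286 - 3q_K)/2) - 48q_K = (179 - (3/2)q_K)q_K - 48q_K.
Leader FOC: 131 - 3q_K = 0, so q_K = 131/3.
Then q_U = (286 - 3·(131/3))/6 = 155/6.

43.67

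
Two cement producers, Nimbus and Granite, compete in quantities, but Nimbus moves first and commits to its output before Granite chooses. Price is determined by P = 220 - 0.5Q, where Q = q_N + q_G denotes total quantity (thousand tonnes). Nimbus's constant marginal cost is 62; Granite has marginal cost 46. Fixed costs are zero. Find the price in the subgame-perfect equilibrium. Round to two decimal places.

Solve by backward induction. Given q_N, the follower Granite maximises π_G = (220 - (1/2)q_N - (1/2)q_G)q_G - 46q_G.
Setting the follower's marginal profit to zero, 174 - (1/2)q_N - q_G = 0, i.e. q_G = (174 - (1/2)q_N).
The leader anticipates this reaction. Substituting into P = 220 - 0.5Q gives P = 133 - (1/4)q_N, so π_N = (133 - (1/4)q_N)q_N - 62q_N.
Maximising: ∂π_N/∂q_N = 71 - (1/2)q_N = 0, giving q_N = 142.
Then q_G = (174 - (1/2)·142) = 103.
Total output Q = 245, so price P = 220 - (1/2)·245 = 195/2.

97.50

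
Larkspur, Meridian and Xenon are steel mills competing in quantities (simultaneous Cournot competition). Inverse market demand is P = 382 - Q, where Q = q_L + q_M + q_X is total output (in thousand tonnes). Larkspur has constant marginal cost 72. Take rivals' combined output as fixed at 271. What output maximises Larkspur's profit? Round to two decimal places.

19.50

With rivals' combined output fixed at 271, Larkspur's profit is π_L = (382 - 271 - q_L)q_L - (72q_L) = (111 - q_L)q_L - (72q_L).
∂π_L/∂q_L = 39 - 2q_L = 0, so q_L = 39/2.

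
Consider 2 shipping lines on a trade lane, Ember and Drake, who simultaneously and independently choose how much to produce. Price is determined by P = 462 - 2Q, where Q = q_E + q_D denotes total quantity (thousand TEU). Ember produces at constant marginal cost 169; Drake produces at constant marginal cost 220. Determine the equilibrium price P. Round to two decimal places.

283.67

Ember's profit: π_E = (462 - 2Q)q_E - (169q_E). Setting ∂π_E/∂q_E = 0: 293 - 4q_E - 2(q_D) = 0.
Drake's profit: π_D = (462 - 2Q)q_D - (220q_D). Setting ∂π_D/∂q_D = 0: 242 - 4q_D - 2(q_E) = 0.
Best responses: q_E = (293 - 2q_D)/4, q_D = (242 - 2q_E)/4.
Solving the pair: q_E = 172/3, q_D = 191/6.
Total output Q = 535/6, so price P = 462 - 2·(535/6) = 851/3.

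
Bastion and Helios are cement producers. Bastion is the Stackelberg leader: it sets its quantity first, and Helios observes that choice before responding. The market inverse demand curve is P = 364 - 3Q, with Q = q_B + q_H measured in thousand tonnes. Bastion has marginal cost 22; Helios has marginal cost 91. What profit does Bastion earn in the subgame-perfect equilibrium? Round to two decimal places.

Solve by backward induction. Given q_B, the follower Helios maximises π_H = (364 - 3q_B - 3q_H)q_H - 91q_H.
Setting the follower's marginal profit to zero, 273 - 3q_B - 6q_H = 0, i.e. q_H = (273 - 3q_B)/6.
Bastion substitutes q_H(q_B) into its own profit: π_B = q_B(364 - 3q_B - (273 - 3q_B)/2) - 22q_B = (455/2 - (3/2)q_B)q_B - 22q_B.
Maximising: ∂π_B/∂q_B = 411/2 - 3q_B = 0, giving q_B = 137/2.
Then q_H = (273 - 3·(137/2))/6 = 45/4.
Price P = 364 - 3·(319/4) = 499/4.
Bastion's profit: (499/4 - 22)·(137/2) = 7038.3750.

7038.38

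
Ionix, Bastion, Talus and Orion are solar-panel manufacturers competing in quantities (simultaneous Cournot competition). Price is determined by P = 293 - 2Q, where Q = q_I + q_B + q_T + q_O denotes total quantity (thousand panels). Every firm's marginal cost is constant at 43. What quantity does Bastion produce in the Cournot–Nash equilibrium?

25

Each firm earns π_i = (293 - 2Q)q_i - 43q_i.
Setting ∂π_i/∂q_i = 0 with rivals' quantities fixed: 250 - 4q_i - 2·Σ_{j≠i} q_j = 0.
By symmetry each firm produces the same amount; substituting Σ_{j≠i} q_j = 3q_i yields q_i = 250/10 = 25.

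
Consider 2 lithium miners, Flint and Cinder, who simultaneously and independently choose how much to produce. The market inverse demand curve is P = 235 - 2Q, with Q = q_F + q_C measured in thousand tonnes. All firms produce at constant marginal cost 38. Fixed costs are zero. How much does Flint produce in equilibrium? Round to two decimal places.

32.83

Each firm earns π_i = (235 - 2Q)q_i - 38q_i.
Setting ∂π_i/∂q_i = 0 with rivals' quantities fixed: 197 - 4q_i - 2q_j = 0.
By symmetry each firm produces the same amount; substituting q_j = q_i yields q_i = 197/6.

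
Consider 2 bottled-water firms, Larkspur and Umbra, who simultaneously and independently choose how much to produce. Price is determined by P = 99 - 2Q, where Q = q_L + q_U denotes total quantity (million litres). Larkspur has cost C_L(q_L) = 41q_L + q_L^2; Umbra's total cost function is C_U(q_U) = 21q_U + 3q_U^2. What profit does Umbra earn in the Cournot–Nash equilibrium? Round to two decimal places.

197.55

Larkspur's profit: π_L = (99 - 2Q)q_L - (41q_L + q_L²). Setting ∂π_L/∂q_L = 0: 58 - 6q_L - 2(q_U) = 0.
Umbra's profit: π_U = (99 - 2Q)q_U - (21q_U + 3q_U²). Setting ∂π_U/∂q_U = 0: 78 - 10q_U - 2(q_L) = 0.
Best responses: q_L = (58 - 2q_U)/6, q_U = (78 - 2q_L)/10.
Substituting one into the other gives q_L = 53/7 and q_U = 44/7.
Price P = 99 - 2·(97/7) = 499/7.
Umbra's profit: (499/7)·(44/7) - 21·(44/7) - 3(44/7)² = 197.5510.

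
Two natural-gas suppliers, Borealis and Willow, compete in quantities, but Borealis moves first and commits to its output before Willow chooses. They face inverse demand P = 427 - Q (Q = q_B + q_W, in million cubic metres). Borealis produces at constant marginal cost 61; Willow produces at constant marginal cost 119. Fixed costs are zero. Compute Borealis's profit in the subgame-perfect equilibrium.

22472

The follower Willow best-responds to any q_B: π_W = (427 - Q)q_W - 119q_W.
∂π_W/∂q_W = 308 - q_B - 2q_W = 0 gives the reaction function q_W = (308 - q_B)/2.
Borealis substitutes q_W(q_B) into its own profit: π_B = q_B(427 - q_B - (308 - q_B)/2) - 61q_B = (273 - (1/2)q_B)q_B - 61q_B.
Maximising: ∂π_B/∂q_B = 212 - q_B = 0, giving q_B = 212.
Then q_W = (308 - 212)/2 = 48.
Price P = 427 - 260 = 167.
Borealis's profit: (167 - 61)·212 = 22472.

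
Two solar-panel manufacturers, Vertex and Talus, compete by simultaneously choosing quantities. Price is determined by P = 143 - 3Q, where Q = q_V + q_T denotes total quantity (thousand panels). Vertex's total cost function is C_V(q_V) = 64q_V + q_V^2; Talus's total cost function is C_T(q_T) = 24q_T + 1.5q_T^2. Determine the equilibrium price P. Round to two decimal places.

Vertex's profit: π_V = (143 - 3Q)q_V - (64q_V + q_V²). Setting ∂π_V/∂q_V = 0: 79 - 8q_V - 3(q_T) = 0.
Talus's profit: π_T = (143 - 3Q)q_T - (24q_T + (3/2)q_T²). Setting ∂π_T/∂q_T = 0: 119 - 9q_T - 3(q_V) = 0.
So q_V = (79 - 3q_T)/8 and q_T = (119 - 3q_V)/9.
Substituting one into the other gives q_V = 118/21 and q_T = 715/63.
Total output Q = 1069/63, so price P = 143 - 3·(1069/63) = 1934/21.

92.10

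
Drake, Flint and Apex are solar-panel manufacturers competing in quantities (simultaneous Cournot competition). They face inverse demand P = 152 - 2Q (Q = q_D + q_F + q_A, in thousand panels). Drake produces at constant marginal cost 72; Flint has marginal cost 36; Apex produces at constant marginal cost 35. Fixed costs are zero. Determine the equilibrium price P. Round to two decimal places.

73.75

Drake's profit: π_D = (152 - 2Q)q_D - (72q_D). Setting ∂π_D/∂q_D = 0: 80 - 4q_D - 2(q_F + q_A) = 0.
Flint's profit: π_F = (152 - 2Q)q_F - (36q_F). Setting ∂π_F/∂q_F = 0: 116 - 4q_F - 2(q_D + q_A) = 0.
Apex's first-order condition: 117 - 4q_A - 2(q_D + q_F) = 0.
Adding the 3 first-order conditions: 313 − 8Q = 0, so Q = 313/8.
Back-substituting: q_D = (80 − 313/4)/2 = 7/8, q_F = (116 − 313/4)/2 = 151/8, q_A = (117 − 313/4)/2 = 155/8.
Total output Q = 313/8, so price P = 152 - 2·(313/8) = 295/4.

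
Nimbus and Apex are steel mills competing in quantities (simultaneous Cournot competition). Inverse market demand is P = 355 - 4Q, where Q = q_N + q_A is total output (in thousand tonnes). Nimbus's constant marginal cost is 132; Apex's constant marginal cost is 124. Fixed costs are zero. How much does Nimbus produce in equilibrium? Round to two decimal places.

Nimbus's profit: π_N = (355 - 4Q)q_N - (132q_N). Setting ∂π_N/∂q_N = 0: 223 - 8q_N - 4(q_A) = 0.
Apex's profit: π_A = (355 - 4Q)q_A - (124q_A). Setting ∂π_A/∂q_A = 0: 231 - 8q_A - 4(q_N) = 0.
So q_N = (223 - 4q_A)/8 and q_A = (231 - 4q_N)/8.
Solving the pair: q_N = 215/12, q_A = 239/12.

17.92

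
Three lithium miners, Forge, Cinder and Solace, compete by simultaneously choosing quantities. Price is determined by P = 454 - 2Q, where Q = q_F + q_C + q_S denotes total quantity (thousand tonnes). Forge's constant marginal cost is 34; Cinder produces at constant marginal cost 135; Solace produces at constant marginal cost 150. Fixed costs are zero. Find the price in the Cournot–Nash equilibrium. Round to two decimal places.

Forge's profit: π_F = (454 - 2Q)q_F - (34q_F). Setting ∂π_F/∂q_F = 0: 420 - 4q_F - 2(q_C + q_S) = 0.
Cinder's first-order condition: 319 - 4q_C - 2(q_F + q_S) = 0.
Solace's first-order condition: 304 - 4q_S - 2(q_F + q_C) = 0.
Summing all 3 equations gives 1043 − 8Q = 0, hence Q = 1043/8.
Back-substituting: q_F = (420 − 1043/4)/2 = 637/8, q_C = (319 − 1043/4)/2 = 233/8, q_S = (304 − 1043/4)/2 = 173/8.
Total output Q = 1043/8, so price P = 454 - 2·(1043/8) = 773/4.

193.25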